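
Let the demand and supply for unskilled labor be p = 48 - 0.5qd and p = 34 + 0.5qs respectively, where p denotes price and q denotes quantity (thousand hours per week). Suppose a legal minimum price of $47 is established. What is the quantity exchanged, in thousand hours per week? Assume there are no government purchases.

2

Rearranging demand gives qd = 96 - 2p; rearranging supply gives qs = 2p - 68. Setting quantity demanded equal to quantity supplied, 96 - 2p = 2p - 68, gives p* = 41 and q* = 14.
Since 47 > 41, the floor is binding.
At p = 47: qd = 96 - 2·47 = 2 and qs = 2·47 - 68 = 26.
The quantity actually transacted is the short side, demand: 2.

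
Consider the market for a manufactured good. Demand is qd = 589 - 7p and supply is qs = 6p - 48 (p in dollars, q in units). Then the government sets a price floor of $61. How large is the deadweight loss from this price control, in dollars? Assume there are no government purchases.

1092

Without the control the market clears where 589 - 7p = 6p - 48, i.e. p* = 49 and q* = 246.
Because the floor (61) lies above the market-clearing price, it is binding.
At p = 61: qd = 589 - 7·61 = 162 and qs = 6·61 - 48 = 318.
Quantity traded falls to 162. At q = 162 the demand price is (589 - 162)/7 = 61 and the supply price is (48 + 162)/6 = 35.
Deadweight loss = ½ · (61 - 35) · (246 - 162) = ½ · 26 · 84 = 1092.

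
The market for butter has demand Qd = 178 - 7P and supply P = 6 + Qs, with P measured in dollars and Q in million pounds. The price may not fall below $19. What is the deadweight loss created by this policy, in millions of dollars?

Rearranging supply gives Qs = P - 6. In a free market, 178 - 7P = P - 6 gives the equilibrium P* = 23, Q* = 17.
The floor of 19 is below the equilibrium price 23, so it is not binding; the market clears at P* = 23, Q* = 17.
Since the control does not bind, no trades are prevented and deadweight loss is zero.

0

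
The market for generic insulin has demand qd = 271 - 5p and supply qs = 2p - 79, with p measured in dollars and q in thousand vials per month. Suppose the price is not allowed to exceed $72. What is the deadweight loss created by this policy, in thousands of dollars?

0

Without the control the market clears where 271 - 5p = 2p - 79, i.e. p* = 50 and q* = 21.
The ceiling of 72 is above the equilibrium price 50, so it is not binding; the market clears at p* = 50, q* = 21.
Since the control does not bind, no trades are prevented and deadweight loss is zero.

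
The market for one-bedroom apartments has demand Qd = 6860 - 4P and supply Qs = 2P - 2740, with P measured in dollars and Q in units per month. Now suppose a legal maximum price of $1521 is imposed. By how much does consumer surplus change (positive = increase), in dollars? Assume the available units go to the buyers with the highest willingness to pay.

20737.5

Equilibrium: 6860 - 4P = 2P - 2740, so 9600 = 6P and P* = 1600, Q* = 460.
Since 1521 < 1600, the ceiling is binding.
At P = 1521: Qd = 6860 - 4·1521 = 776 and Qs = 2·1521 - 2740 = 302.
Consumer surplus without the control is ½ · (1715 - 1600) · 460 = 26450.
With the ceiling, 302 units are sold at 1521 (assume they go to the highest-value buyers). The demand price at Q = 302 is 1639.5, so CS = ½ · [(1715 - 1521) + (1639.5 - 1521)] · 302 = 47187.5.
Change in consumer surplus = 47187.5 - 26450 = 20737.5.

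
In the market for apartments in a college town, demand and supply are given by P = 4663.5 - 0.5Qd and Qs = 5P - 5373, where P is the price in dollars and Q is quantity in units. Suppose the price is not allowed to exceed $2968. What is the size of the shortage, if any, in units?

0

Rearranging demand gives Qd = 9327 - 2P. Setting quantity demanded equal to quantity supplied, 9327 - 2P = 5P - 5373, gives P* = 2100 and Q* = 5127.
The ceiling of 2968 is above the equilibrium price 2100, so it is not binding; the market clears at P* = 2100, Q* = 5127.
Since the control does not bind, there is no shortage.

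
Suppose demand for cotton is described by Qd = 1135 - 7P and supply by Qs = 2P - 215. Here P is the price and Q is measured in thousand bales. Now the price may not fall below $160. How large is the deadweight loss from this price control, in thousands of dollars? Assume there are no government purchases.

In a free market, 1135 - 7P = 2P - 215 gives the equilibrium P* = 150, Q* = 85.
The floor of 160 is above the equilibrium price 150, so it binds.
At P = 160: Qd = 1135 - 7·160 = 15 and Qs = 2·160 - 215 = 105.
Quantity traded falls to 15. At Q = 15 the demand price is (1135 - 15)/7 = 160 and the supply price is (215 + 15)/2 = 115.
Deadweight loss = ½ · (160 - 115) · (85 - 15) = ½ · 45 · 70 = 1575.

1575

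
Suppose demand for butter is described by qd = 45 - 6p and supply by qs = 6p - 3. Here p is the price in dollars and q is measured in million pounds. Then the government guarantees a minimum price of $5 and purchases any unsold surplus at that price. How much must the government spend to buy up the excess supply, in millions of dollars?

60

Equilibrium: 45 - 6p = 6p - 3, so 48 = 12p and p* = 4, q* = 21.
Because the floor (5) lies above the market-clearing price, it is binding.
At p = 5: qd = 45 - 6·5 = 15 and qs = 6·5 - 3 = 27.
Surplus = qs - qd = 12.
Government expenditure = surplus × support price = 12 × 5 = 60.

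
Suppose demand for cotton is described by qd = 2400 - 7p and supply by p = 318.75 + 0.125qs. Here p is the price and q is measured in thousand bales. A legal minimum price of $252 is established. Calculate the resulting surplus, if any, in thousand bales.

0

Rearranging supply gives qs = 8p - 2550. Equilibrium: 2400 - 7p = 8p - 2550, so 4950 = 15p and p* = 330, q* = 90.
Since 252 is below p* = 330, the floor does not bind and the free-market outcome prevails.
Since the control does not bind, there is no surplus.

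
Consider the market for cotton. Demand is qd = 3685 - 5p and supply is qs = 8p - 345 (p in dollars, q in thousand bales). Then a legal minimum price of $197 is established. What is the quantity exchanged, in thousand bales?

2135

Setting quantity demanded equal to quantity supplied, 3685 - 5p = 8p - 345, gives p* = 310 and q* = 2135.
The floor of 197 is below the equilibrium price 310, so it is not binding; the market clears at p* = 310, q* = 2135.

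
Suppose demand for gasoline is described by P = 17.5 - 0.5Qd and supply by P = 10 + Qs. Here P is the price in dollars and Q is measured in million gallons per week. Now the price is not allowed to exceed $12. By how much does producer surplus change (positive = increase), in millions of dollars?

Rearranging demand gives Qd = 35 - 2P; rearranging supply gives Qs = P - 10. Setting quantity demanded equal to quantity supplied, 35 - 2P = P - 10, gives P* = 15 and Q* = 5.
Because the ceiling (12) lies below the market-clearing price, it is binding.
At P = 12: Qd = 35 - 2·12 = 11 and Qs = 12 - 10 = 2.
Producer surplus without the control is ½ · (15 - 10) · 5 = 12.5.
With the ceiling, producers sell 2 units at 12, so PS = ½ · (12 - 10) · 2 = 2.
Change in producer surplus = 2 - 12.5 = -10.5.

-10.5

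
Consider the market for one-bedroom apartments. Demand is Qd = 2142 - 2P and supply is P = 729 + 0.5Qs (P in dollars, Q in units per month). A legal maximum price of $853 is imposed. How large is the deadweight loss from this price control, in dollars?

Rearranging supply gives Qs = 2P - 1458. Without the control the market clears where 2142 - 2P = 2P - 1458, i.e. P* = 900 and Q* = 342.
Because the ceiling (853) lies below the market-clearing price, it is binding.
At P = 853: Qd = 2142 - 2·853 = 436 and Qs = 2·853 - 1458 = 248.
Quantity traded falls to 248. At Q = 248 the demand price is (2142 - 248)/2 = 947 and the supply price is (1458 + 248)/2 = 853.
Deadweight loss = ½ · (947 - 853) · (342 - 248) = ½ · 94 · 94 = 4418.

4418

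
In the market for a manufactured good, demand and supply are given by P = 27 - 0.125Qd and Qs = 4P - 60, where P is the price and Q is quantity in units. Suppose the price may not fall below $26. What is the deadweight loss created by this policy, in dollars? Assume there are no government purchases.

Rearranging demand gives Qd = 216 - 8P. In a free market, 216 - 8P = 4P - 60 gives the equilibrium P* = 23, Q* = 32.
Because the floor (26) lies above the market-clearing price, it is binding.
At P = 26: Qd = 216 - 8·26 = 8 and Qs = 4·26 - 60 = 44.
Quantity traded falls to 8. At Q = 8 the demand price is (216 - 8)/8 = 26 and the supply price is (60 + 8)/4 = 17.
Deadweight loss = ½ · (26 - 17) · (32 - 8) = ½ · 9 · 24 = 108.

108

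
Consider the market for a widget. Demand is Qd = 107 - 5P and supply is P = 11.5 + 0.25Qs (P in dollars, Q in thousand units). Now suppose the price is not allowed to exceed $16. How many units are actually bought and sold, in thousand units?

18

Rearranging supply gives Qs = 4P - 46. Setting quantity demanded equal to quantity supplied, 107 - 5P = 4P - 46, gives P* = 17 and Q* = 22.
Because the ceiling (16) lies below the market-clearing price, it is binding.
At P = 16: Qd = 107 - 5·16 = 27 and Qs = 4·16 - 46 = 18.
The quantity actually transacted is the short side, supply: 18.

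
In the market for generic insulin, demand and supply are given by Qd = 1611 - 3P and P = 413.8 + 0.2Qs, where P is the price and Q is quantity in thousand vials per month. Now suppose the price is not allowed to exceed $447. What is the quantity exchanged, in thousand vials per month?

Rearranging supply gives Qs = 5P - 2069. Setting quantity demanded equal to quantity supplied, 1611 - 3P = 5P - 2069, gives P* = 460 and Q* = 231.
Since 447 < 460, the ceiling is binding.
At P = 447: Qd = 1611 - 3·447 = 270 and Qs = 5·447 - 2069 = 166.
The quantity actually transacted is the short side, supply: 166.

166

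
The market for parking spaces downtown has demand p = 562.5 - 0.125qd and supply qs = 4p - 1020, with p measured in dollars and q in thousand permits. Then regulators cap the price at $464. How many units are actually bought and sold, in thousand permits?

820

Rearranging demand gives qd = 4500 - 8p. In a free market, 4500 - 8p = 4p - 1020 gives the equilibrium p* = 460, q* = 820.
The ceiling of 464 is above the equilibrium price 460, so it is not binding; the market clears at p* = 460, q* = 820.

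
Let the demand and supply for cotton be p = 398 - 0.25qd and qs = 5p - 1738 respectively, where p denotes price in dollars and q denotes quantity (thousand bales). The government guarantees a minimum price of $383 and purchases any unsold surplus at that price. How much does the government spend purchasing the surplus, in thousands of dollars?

Rearranging demand gives qd = 1592 - 4p. In a free market, 1592 - 4p = 5p - 1738 gives the equilibrium p* = 370, q* = 112.
Because the floor (383) lies above the market-clearing price, it is binding.
At p = 383: qd = 1592 - 4·383 = 60 and qs = 5·383 - 1738 = 177.
Surplus = qs - qd = 117.
Government expenditure = surplus × support price = 117 × 383 = 44811.

44811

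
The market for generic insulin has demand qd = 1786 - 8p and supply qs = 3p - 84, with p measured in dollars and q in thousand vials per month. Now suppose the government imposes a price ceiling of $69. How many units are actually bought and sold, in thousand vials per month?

Setting quantity demanded equal to quantity supplied, 1786 - 8p = 3p - 84, gives p* = 170 and q* = 426.
Since 69 < 170, the ceiling is binding.
At p = 69: qd = 1786 - 8·69 = 1234 and qs = 3·69 - 84 = 123.
The quantity actually transacted is the short side, supply: 123.

123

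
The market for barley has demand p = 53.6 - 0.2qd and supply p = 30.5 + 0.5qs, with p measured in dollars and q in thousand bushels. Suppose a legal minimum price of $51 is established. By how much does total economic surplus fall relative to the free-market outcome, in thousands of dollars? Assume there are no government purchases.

Rearranging demand gives qd = 268 - 5p; rearranging supply gives qs = 2p - 61. Equilibrium: 268 - 5p = 2p - 61, so 329 = 7p and p* = 47, q* = 33.
The floor of 51 is above the equilibrium price 47, so it binds.
At p = 51: qd = 268 - 5·51 = 13 and qs = 2·51 - 61 = 41.
Quantity traded falls to 13. At q = 13 the demand price is (268 - 13)/5 = 51 and the supply price is (61 + 13)/2 = 37.
Deadweight loss = ½ · (51 - 37) · (33 - 13) = ½ · 14 · 20 = 140.

140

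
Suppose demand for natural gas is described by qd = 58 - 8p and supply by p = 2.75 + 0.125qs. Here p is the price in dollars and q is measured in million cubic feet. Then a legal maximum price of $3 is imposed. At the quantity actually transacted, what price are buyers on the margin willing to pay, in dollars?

7

Rearranging supply gives qs = 8p - 22. Without the control the market clears where 58 - 8p = 8p - 22, i.e. p* = 5 and q* = 18.
Because the ceiling (3) lies below the market-clearing price, it is binding.
At p = 3: qd = 58 - 8·3 = 34 and qs = 8·3 - 22 = 2.
Only 2 units reach the market. On the demand curve, the marginal buyer's willingness to pay at q = 2 is (58 - 2)/8 = 7.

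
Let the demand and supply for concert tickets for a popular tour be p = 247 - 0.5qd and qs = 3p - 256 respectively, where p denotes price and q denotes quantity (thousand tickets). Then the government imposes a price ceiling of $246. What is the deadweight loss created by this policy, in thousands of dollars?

Rearranging demand gives qd = 494 - 2p. Equilibrium: 494 - 2p = 3p - 256, so 750 = 5p and p* = 150, q* = 194.
The ceiling of 246 is above the equilibrium price 150, so it is not binding; the market clears at p* = 150, q* = 194.
Since the control does not bind, no trades are prevented and deadweight loss is zero.

0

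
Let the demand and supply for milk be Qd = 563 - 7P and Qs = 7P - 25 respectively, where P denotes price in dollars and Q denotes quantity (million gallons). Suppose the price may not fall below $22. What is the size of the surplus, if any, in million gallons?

Setting quantity demanded equal to quantity supplied, 563 - 7P = 7P - 25, gives P* = 42 and Q* = 269.
The floor of 22 is below the equilibrium price 42, so it is not binding; the market clears at P* = 42, Q* = 269.
Since the control does not bind, there is no surplus.

0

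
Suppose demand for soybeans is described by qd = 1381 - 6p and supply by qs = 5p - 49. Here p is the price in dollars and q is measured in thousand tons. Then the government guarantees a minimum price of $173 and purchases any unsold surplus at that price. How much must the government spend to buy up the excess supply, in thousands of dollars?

Setting quantity demanded equal to quantity supplied, 1381 - 6p = 5p - 49, gives p* = 130 and q* = 601.
Since 173 > 130, the floor is binding.
At p = 173: qd = 1381 - 6·173 = 343 and qs = 5·173 - 49 = 816.
Surplus = qs - qd = 473.
Government expenditure = surplus × support price = 473 × 173 = 81829.

81829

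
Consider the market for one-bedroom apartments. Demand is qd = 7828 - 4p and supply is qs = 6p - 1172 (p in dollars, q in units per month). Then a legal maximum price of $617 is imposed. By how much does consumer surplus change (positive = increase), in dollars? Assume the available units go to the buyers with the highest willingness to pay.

In a free market, 7828 - 4p = 6p - 1172 gives the equilibrium p* = 900, q* = 4228.
Since 617 < 900, the ceiling is binding.
At p = 617: qd = 7828 - 4·617 = 5360 and qs = 6·617 - 1172 = 2530.
Consumer surplus without the control is ½ · (1957 - 900) · 4228 = 2234498.
With the ceiling, 2530 units are sold at 617 (assume they go to the highest-value buyers). The demand price at q = 2530 is 1324.5, so CS = ½ · [(1957 - 617) + (1324.5 - 617)] · 2530 = 2590087.5.
Change in consumer surplus = 2590087.5 - 2234498 = 355589.5.

355589.5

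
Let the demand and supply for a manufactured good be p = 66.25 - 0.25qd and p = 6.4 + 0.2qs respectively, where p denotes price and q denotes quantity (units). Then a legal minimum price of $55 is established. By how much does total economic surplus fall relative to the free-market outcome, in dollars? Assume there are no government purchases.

Rearranging demand gives qd = 265 - 4p; rearranging supply gives qs = 5p - 32. Equilibrium: 265 - 4p = 5p - 32, so 297 = 9p and p* = 33, q* = 133.
Because the floor (55) lies above the market-clearing price, it is binding.
At p = 55: qd = 265 - 4·55 = 45 and qs = 5·55 - 32 = 243.
Quantity traded falls to 45. At q = 45 the demand price is (265 - 45)/4 = 55 and the supply price is (32 + 45)/5 = 15.4.
Deadweight loss = ½ · (55 - 15.4) · (133 - 45) = ½ · 39.6 · 88 = 1742.4.

1742.4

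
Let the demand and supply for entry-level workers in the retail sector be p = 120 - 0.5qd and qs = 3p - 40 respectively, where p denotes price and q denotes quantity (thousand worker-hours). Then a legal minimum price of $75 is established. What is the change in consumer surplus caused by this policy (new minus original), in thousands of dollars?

Rearranging demand gives qd = 240 - 2p. Equilibrium: 240 - 2p = 3p - 40, so 280 = 5p and p* = 56, q* = 128.
The floor of 75 is above the equilibrium price 56, so it binds.
At p = 75: qd = 240 - 2·75 = 90 and qs = 3·75 - 40 = 185.
Consumer surplus without the control is ½ · (120 - 56) · 128 = 4096.
With the floor, consumers buy 90 units at 75, so CS = ½ · (120 - 75) · 90 = 2025.
Change in consumer surplus = 2025 - 4096 = -2071.

-2071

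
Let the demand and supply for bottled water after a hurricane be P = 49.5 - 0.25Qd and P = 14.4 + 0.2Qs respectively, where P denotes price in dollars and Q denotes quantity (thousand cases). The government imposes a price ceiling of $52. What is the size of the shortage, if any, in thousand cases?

0

Rearranging demand gives Qd = 198 - 4P; rearranging supply gives Qs = 5P - 72. In a free market, 198 - 4P = 5P - 72 gives the equilibrium P* = 30, Q* = 78.
The ceiling of 52 is above the equilibrium price 30, so it is not binding; the market clears at P* = 30, Q* = 78.
Since the control does not bind, there is no shortage.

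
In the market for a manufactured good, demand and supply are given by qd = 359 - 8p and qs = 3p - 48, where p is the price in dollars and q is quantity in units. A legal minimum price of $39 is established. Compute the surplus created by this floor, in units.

22

Without the control the market clears where 359 - 8p = 3p - 48, i.e. p* = 37 and q* = 63.
Since 39 > 37, the floor is binding.
At p = 39: qd = 359 - 8·39 = 47 and qs = 3·39 - 48 = 69.
Surplus = qs - qd = 69 - 47 = 22.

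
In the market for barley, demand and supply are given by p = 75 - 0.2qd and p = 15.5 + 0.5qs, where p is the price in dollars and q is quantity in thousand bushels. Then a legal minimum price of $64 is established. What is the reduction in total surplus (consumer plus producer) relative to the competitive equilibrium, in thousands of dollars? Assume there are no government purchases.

Rearranging demand gives qd = 375 - 5p; rearranging supply gives qs = 2p - 31. Setting quantity demanded equal to quantity supplied, 375 - 5p = 2p - 31, gives p* = 58 and q* = 85.
The floor of 64 is above the equilibrium price 58, so it binds.
At p = 64: qd = 375 - 5·64 = 55 and qs = 2·64 - 31 = 97.
Quantity traded falls to 55. At q = 55 the demand price is (375 - 55)/5 = 64 and the supply price is (31 + 55)/2 = 43.
Deadweight loss = ½ · (64 - 43) · (85 - 55) = ½ · 21 · 30 = 315.

315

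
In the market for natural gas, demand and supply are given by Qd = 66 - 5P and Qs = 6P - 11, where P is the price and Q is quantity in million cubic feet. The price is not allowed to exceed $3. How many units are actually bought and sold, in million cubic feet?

7

Without the control the market clears where 66 - 5P = 6P - 11, i.e. P* = 7 and Q* = 31.
Since 3 < 7, the ceiling is binding.
At P = 3: Qd = 66 - 5·3 = 51 and Qs = 6·3 - 11 = 7.
The quantity actually transacted is the short side, supply: 7.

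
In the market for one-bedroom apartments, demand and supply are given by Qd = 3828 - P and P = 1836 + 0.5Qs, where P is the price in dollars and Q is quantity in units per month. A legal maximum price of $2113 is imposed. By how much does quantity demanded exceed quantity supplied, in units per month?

Rearranging supply gives Qs = 2P - 3672. In a free market, 3828 - P = 2P - 3672 gives the equilibrium P* = 2500, Q* = 1328.
Since 2113 < 2500, the ceiling is binding.
At P = 2113: Qd = 3828 - 2113 = 1715 and Qs = 2·2113 - 3672 = 554.
Shortage = Qd - Qs = 1715 - 554 = 1161.

1161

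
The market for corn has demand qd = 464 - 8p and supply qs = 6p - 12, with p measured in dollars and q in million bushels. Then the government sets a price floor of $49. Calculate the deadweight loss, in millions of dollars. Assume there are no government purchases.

2100

Equilibrium: 464 - 8p = 6p - 12, so 476 = 14p and p* = 34, q* = 192.
The floor of 49 is above the equilibrium price 34, so it binds.
At p = 49: qd = 464 - 8·49 = 72 and qs = 6·49 - 12 = 282.
Quantity traded falls to 72. At q = 72 the demand price is (464 - 72)/8 = 49 and the supply price is (12 + 72)/6 = 14.
Deadweight loss = ½ · (49 - 14) · (192 - 72) = ½ · 35 · 120 = 2100.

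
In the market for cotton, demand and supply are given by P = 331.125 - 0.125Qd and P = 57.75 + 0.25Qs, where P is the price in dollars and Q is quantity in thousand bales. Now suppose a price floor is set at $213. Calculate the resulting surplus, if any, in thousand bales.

Rearranging demand gives Qd = 2649 - 8P; rearranging supply gives Qs = 4P - 231. Setting quantity demanded equal to quantity supplied, 2649 - 8P = 4P - 231, gives P* = 240 and Q* = 729.
Since 213 is below P* = 240, the floor does not bind and the free-market outcome prevails.
Since the control does not bind, there is no surplus.

0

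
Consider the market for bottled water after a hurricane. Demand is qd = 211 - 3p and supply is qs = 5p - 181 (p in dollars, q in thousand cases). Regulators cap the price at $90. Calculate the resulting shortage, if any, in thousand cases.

0

In a free market, 211 - 3p = 5p - 181 gives the equilibrium p* = 49, q* = 64.
The ceiling of 90 is above the equilibrium price 49, so it is not binding; the market clears at p* = 49, q* = 64.
Since the control does not bind, there is no shortage.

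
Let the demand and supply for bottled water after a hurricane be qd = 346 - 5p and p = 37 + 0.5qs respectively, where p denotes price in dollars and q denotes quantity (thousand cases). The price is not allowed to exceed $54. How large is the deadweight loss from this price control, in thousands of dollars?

50.4

Rearranging supply gives qs = 2p - 74. In a free market, 346 - 5p = 2p - 74 gives the equilibrium p* = 60, q* = 46.
Since 54 < 60, the ceiling is binding.
At p = 54: qd = 346 - 5·54 = 76 and qs = 2·54 - 74 = 34.
Quantity traded falls to 34. At q = 34 the demand price is (346 - 34)/5 = 62.4 and the supply price is (74 + 34)/2 = 54.
Deadweight loss = ½ · (62.4 - 54) · (46 - 34) = ½ · 8.4 · 12 = 50.4.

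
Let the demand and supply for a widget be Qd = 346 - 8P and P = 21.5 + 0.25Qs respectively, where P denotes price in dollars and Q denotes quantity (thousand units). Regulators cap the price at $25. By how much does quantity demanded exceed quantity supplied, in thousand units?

Rearranging supply gives Qs = 4P - 86. Setting quantity demanded equal to quantity supplied, 346 - 8P = 4P - 86, gives P* = 36 and Q* = 58.
Because the ceiling (25) lies below the market-clearing price, it is binding.
At P = 25: Qd = 346 - 8·25 = 146 and Qs = 4·25 - 86 = 14.
Shortage = Qd - Qs = 146 - 14 = 132.

132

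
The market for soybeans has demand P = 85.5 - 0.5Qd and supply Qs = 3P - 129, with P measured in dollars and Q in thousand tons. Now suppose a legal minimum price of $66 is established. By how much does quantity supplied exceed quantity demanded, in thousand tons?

30

Rearranging demand gives Qd = 171 - 2P. In a free market, 171 - 2P = 3P - 129 gives the equilibrium P* = 60, Q* = 51.
Since 66 > 60, the floor is binding.
At P = 66: Qd = 171 - 2·66 = 39 and Qs = 3·66 - 129 = 69.
Surplus = Qs - Qd = 69 - 39 = 30.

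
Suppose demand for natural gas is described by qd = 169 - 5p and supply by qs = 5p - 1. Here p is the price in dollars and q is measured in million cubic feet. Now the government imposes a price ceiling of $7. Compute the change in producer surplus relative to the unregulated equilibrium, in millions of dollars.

-590

Without the control the market clears where 169 - 5p = 5p - 1, i.e. p* = 17 and q* = 84.
The ceiling of 7 is below the equilibrium price 17, so it binds.
At p = 7: qd = 169 - 5·7 = 134 and qs = 5·7 - 1 = 34.
Producer surplus without the control is ½ · (17 - 0.2) · 84 = 705.6.
With the ceiling, producers sell 34 units at 7, so PS = ½ · (7 - 0.2) · 34 = 115.6.
Change in producer surplus = 115.6 - 705.6 = -590.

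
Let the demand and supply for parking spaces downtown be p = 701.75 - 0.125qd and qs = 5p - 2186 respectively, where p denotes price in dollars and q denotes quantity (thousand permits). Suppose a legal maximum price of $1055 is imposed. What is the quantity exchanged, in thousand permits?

814

Rearranging demand gives qd = 5614 - 8p. Equilibrium: 5614 - 8p = 5p - 2186, so 7800 = 13p and p* = 600, q* = 814.
The ceiling of 1055 is above the equilibrium price 600, so it is not binding; the market clears at p* = 600, q* = 814.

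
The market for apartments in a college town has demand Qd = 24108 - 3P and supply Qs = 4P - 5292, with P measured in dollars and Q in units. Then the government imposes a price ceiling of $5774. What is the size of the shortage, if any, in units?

0

In a free market, 24108 - 3P = 4P - 5292 gives the equilibrium P* = 4200, Q* = 11508.
Since 5774 is above P* = 4200, the ceiling does not bind and the free-market outcome prevails.
Since the control does not bind, there is no shortage.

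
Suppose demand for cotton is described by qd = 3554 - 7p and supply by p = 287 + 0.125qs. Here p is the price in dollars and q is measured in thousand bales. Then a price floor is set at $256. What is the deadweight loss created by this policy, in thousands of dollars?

0

Rearranging supply gives qs = 8p - 2296. In a free market, 3554 - 7p = 8p - 2296 gives the equilibrium p* = 390, q* = 824.
Since 256 is below p* = 390, the floor does not bind and the free-market outcome prevails.
Since the control does not bind, no trades are prevented and deadweight loss is zero.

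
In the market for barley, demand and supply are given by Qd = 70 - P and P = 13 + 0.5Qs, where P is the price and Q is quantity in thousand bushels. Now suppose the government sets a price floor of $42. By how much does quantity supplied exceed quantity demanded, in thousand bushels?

Rearranging supply gives Qs = 2P - 26. Setting quantity demanded equal to quantity supplied, 70 - P = 2P - 26, gives P* = 32 and Q* = 38.
Since 42 > 32, the floor is binding.
At P = 42: Qd = 70 - 42 = 28 and Qs = 2·42 - 26 = 58.
Surplus = Qs - Qd = 58 - 28 = 30.

30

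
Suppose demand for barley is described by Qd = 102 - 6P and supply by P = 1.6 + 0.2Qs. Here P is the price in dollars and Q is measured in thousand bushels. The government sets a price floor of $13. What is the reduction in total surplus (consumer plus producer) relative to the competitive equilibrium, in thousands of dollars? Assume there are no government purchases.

59.4

Rearranging supply gives Qs = 5P - 8. In a free market, 102 - 6P = 5P - 8 gives the equilibrium P* = 10, Q* = 42.
Since 13 > 10, the floor is binding.
At P = 13: Qd = 102 - 6·13 = 24 and Qs = 5·13 - 8 = 57.
Quantity traded falls to 24. At Q = 24 the demand price is (102 - 24)/6 = 13 and the supply price is (8 + 24)/5 = 6.4.
Deadweight loss = ½ · (13 - 6.4) · (42 - 24) = ½ · 6.6 · 18 = 59.4.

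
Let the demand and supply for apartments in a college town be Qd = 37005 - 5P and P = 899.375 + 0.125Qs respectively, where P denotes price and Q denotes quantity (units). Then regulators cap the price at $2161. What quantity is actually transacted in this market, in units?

Rearranging supply gives Qs = 8P - 7195. Setting quantity demanded equal to quantity supplied, 37005 - 5P = 8P - 7195, gives P* = 3400 and Q* = 20005.
Because the ceiling (2161) lies below the market-clearing price, it is binding.
At P = 2161: Qd = 37005 - 5·2161 = 26200 and Qs = 8·2161 - 7195 = 10093.
The quantity actually transacted is the short side, supply: 10093.

10093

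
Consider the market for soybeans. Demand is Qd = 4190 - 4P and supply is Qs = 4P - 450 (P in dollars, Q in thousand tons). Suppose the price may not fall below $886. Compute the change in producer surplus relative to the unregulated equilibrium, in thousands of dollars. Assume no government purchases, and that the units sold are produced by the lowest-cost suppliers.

Without the control the market clears where 4190 - 4P = 4P - 450, i.e. P* = 580 and Q* = 1870.
The floor of 886 is above the equilibrium price 580, so it binds.
At P = 886: Qd = 4190 - 4·886 = 646 and Qs = 4·886 - 450 = 3094.
Producer surplus without the control is ½ · (580 - 112.5) · 1870 = 437112.5.
With the floor, 646 units are sold at 886. The supply price at Q = 646 is 274, so PS = ½ · [(886 - 112.5) + (886 - 274)] · 646 = 447516.5.
Change in producer surplus = 447516.5 - 437112.5 = 10404.

10404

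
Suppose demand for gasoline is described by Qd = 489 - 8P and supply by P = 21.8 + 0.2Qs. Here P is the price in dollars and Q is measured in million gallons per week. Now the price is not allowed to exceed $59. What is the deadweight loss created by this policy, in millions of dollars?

Rearranging supply gives Qs = 5P - 109. Setting quantity demanded equal to quantity supplied, 489 - 8P = 5P - 109, gives P* = 46 and Q* = 121.
Since 59 is above P* = 46, the ceiling does not bind and the free-market outcome prevails.
Since the control does not bind, no trades are prevented and deadweight loss is zero.

0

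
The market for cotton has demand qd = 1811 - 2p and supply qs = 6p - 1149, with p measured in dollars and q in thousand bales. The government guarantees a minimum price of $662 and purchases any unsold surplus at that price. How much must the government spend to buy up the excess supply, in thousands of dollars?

Without the control the market clears where 1811 - 2p = 6p - 1149, i.e. p* = 370 and q* = 1071.
The floor of 662 is above the equilibrium price 370, so it binds.
At p = 662: qd = 1811 - 2·662 = 487 and qs = 6·662 - 1149 = 2823.
Surplus = qs - qd = 2336.
Government expenditure = surplus × support price = 2336 × 662 = 1546432.

1546432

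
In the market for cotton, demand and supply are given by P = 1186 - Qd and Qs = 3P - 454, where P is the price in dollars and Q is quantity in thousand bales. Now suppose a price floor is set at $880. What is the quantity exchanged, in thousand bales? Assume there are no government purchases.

Rearranging demand gives Qd = 1186 - P. In a free market, 1186 - P = 3P - 454 gives the equilibrium P* = 410, Q* = 776.
Since 880 > 410, the floor is binding.
At P = 880: Qd = 1186 - 880 = 306 and Qs = 3·880 - 454 = 2186.
The quantity actually transacted is the short side, demand: 306.

306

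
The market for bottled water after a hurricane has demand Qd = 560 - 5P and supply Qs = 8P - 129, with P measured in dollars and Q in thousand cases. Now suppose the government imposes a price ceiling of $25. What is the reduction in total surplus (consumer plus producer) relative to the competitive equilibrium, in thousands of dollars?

8153.6

Equilibrium: 560 - 5P = 8P - 129, so 689 = 13P and P* = 53, Q* = 295.
The ceiling of 25 is below the equilibrium price 53, so it binds.
At P = 25: Qd = 560 - 5·25 = 435 and Qs = 8·25 - 129 = 71.
Quantity traded falls to 71. At Q = 71 the demand price is (560 - 71)/5 = 97.8 and the supply price is (129 + 71)/8 = 25.
Deadweight loss = ½ · (97.8 - 25) · (295 - 71) = ½ · 72.8 · 224 = 8153.6.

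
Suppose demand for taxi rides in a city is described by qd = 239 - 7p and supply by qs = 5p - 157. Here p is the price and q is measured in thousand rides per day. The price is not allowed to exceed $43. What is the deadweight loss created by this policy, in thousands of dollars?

Equilibrium: 239 - 7p = 5p - 157, so 396 = 12p and p* = 33, q* = 8.
Since 43 is above p* = 33, the ceiling does not bind and the free-market outcome prevails.
Since the control does not bind, no trades are prevented and deadweight loss is zero.

0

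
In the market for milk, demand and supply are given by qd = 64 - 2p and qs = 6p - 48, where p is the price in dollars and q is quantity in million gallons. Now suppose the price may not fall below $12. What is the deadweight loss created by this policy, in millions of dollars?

Equilibrium: 64 - 2p = 6p - 48, so 112 = 8p and p* = 14, q* = 36.
The floor of 12 is below the equilibrium price 14, so it is not binding; the market clears at p* = 14, q* = 36.
Since the control does not bind, no trades are prevented and deadweight loss is zero.

0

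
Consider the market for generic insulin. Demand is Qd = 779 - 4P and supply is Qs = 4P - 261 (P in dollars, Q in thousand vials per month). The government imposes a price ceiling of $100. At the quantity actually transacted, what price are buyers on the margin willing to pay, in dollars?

Equilibrium: 779 - 4P = 4P - 261, so 1040 = 8P and P* = 130, Q* = 259.
The ceiling of 100 is below the equilibrium price 130, so it binds.
At P = 100: Qd = 779 - 4·100 = 379 and Qs = 4·100 - 261 = 139.
Only 139 units reach the market. On the demand curve, the marginal buyer's willingness to pay at Q = 139 is (779 - 139)/4 = 160.

160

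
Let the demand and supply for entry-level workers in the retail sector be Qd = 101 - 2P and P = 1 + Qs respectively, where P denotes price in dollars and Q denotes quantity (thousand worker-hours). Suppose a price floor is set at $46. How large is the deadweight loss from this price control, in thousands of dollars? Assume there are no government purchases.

Rearranging supply gives Qs = P - 1. In a free market, 101 - 2P = P - 1 gives the equilibrium P* = 34, Q* = 33.
The floor of 46 is above the equilibrium price 34, so it binds.
At P = 46: Qd = 101 - 2·46 = 9 and Qs = 46 - 1 = 45.
Quantity traded falls to 9. At Q = 9 the demand price is (101 - 9)/2 = 46 and the supply price is 1 + 9 = 10.
Deadweight loss = ½ · (46 - 10) · (33 - 9) = ½ · 36 · 24 = 432.

432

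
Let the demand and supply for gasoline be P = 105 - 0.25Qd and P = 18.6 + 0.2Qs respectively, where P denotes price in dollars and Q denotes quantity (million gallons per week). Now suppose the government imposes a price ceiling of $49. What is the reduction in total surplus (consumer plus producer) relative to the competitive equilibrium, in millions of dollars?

360

Rearranging demand gives Qd = 420 - 4P; rearranging supply gives Qs = 5P - 93. Equilibrium: 420 - 4P = 5P - 93, so 513 = 9P and P* = 57, Q* = 192.
Because the ceiling (49) lies below the market-clearing price, it is binding.
At P = 49: Qd = 420 - 4·49 = 224 and Qs = 5·49 - 93 = 152.
Quantity traded falls to 152. At Q = 152 the demand price is (420 - 152)/4 = 67 and the supply price is (93 + 152)/5 = 49.
Deadweight loss = ½ · (67 - 49) · (192 - 152) = ½ · 18 · 40 = 360.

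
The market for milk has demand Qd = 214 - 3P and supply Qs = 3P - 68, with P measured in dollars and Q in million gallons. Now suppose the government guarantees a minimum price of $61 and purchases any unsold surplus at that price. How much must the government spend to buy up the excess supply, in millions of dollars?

Without the control the market clears where 214 - 3P = 3P - 68, i.e. P* = 47 and Q* = 73.
Because the floor (61) lies above the market-clearing price, it is binding.
At P = 61: Qd = 214 - 3·61 = 31 and Qs = 3·61 - 68 = 115.
Surplus = Qs - Qd = 84.
Government expenditure = surplus × support price = 84 × 61 = 5124.

5124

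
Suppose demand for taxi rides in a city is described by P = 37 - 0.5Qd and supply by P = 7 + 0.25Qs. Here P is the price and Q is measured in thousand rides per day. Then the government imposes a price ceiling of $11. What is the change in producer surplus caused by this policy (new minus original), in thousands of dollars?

-168

Rearranging demand gives Qd = 74 - 2P; rearranging supply gives Qs = 4P - 28. Setting quantity demanded equal to quantity supplied, 74 - 2P = 4P - 28, gives P* = 17 and Q* = 40.
Since 11 < 17, the ceiling is binding.
At P = 11: Qd = 74 - 2·11 = 52 and Qs = 4·11 - 28 = 16.
Producer surplus without the control is ½ · (17 - 7) · 40 = 200.
With the ceiling, producers sell 16 units at 11, so PS = ½ · (11 - 7) · 16 = 32.
Change in producer surplus = 32 - 200 = -168.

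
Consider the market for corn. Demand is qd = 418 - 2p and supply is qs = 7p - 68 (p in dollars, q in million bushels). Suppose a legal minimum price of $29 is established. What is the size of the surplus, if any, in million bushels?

0

In a free market, 418 - 2p = 7p - 68 gives the equilibrium p* = 54, q* = 310.
The floor of 29 is below the equilibrium price 54, so it is not binding; the market clears at p* = 54, q* = 310.
Since the control does not bind, there is no surplus.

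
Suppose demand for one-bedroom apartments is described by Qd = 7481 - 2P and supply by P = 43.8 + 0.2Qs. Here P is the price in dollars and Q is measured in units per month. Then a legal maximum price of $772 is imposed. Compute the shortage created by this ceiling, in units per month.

Rearranging supply gives Qs = 5P - 219. In a free market, 7481 - 2P = 5P - 219 gives the equilibrium P* = 1100, Q* = 5281.
Since 772 < 1100, the ceiling is binding.
At P = 772: Qd = 7481 - 2·772 = 5937 and Qs = 5·772 - 219 = 3641.
Shortage = Qd - Qs = 5937 - 3641 = 2296.

2296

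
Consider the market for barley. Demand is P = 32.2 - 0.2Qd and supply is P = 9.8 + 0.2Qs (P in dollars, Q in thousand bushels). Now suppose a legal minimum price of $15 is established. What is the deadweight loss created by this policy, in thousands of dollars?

0

Rearranging demand gives Qd = 161 - 5P; rearranging supply gives Qs = 5P - 49. In a free market, 161 - 5P = 5P - 49 gives the equilibrium P* = 21, Q* = 56.
Since 15 is below P* = 21, the floor does not bind and the free-market outcome prevails.
Since the control does not bind, no trades are prevented and deadweight loss is zero.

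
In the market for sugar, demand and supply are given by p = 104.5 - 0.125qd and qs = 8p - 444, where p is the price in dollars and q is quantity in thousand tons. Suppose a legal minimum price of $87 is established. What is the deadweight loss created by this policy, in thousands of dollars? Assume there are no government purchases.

Rearranging demand gives qd = 836 - 8p. Without the control the market clears where 836 - 8p = 8p - 444, i.e. p* = 80 and q* = 196.
Because the floor (87) lies above the market-clearing price, it is binding.
At p = 87: qd = 836 - 8·87 = 140 and qs = 8·87 - 444 = 252.
Quantity traded falls to 140. At q = 140 the demand price is (836 - 140)/8 = 87 and the supply price is (444 + 140)/8 = 73.
Deadweight loss = ½ · (87 - 73) · (196 - 140) = ½ · 14 · 56 = 392.

392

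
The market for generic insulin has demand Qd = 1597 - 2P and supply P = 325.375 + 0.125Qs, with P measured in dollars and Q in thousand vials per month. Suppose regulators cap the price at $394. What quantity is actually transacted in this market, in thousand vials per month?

549

Rearranging supply gives Qs = 8P - 2603. Setting quantity demanded equal to quantity supplied, 1597 - 2P = 8P - 2603, gives P* = 420 and Q* = 757.
Since 394 < 420, the ceiling is binding.
At P = 394: Qd = 1597 - 2·394 = 809 and Qs = 8·394 - 2603 = 549.
The quantity actually transacted is the short side, supply: 549.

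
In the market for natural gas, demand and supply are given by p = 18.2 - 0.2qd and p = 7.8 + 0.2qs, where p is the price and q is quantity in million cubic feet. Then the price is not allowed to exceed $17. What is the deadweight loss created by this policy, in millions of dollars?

Rearranging demand gives qd = 91 - 5p; rearranging supply gives qs = 5p - 39. In a free market, 91 - 5p = 5p - 39 gives the equilibrium p* = 13, q* = 26.
The ceiling of 17 is above the equilibrium price 13, so it is not binding; the market clears at p* = 13, q* = 26.
Since the control does not bind, no trades are prevented and deadweight loss is zero.

0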